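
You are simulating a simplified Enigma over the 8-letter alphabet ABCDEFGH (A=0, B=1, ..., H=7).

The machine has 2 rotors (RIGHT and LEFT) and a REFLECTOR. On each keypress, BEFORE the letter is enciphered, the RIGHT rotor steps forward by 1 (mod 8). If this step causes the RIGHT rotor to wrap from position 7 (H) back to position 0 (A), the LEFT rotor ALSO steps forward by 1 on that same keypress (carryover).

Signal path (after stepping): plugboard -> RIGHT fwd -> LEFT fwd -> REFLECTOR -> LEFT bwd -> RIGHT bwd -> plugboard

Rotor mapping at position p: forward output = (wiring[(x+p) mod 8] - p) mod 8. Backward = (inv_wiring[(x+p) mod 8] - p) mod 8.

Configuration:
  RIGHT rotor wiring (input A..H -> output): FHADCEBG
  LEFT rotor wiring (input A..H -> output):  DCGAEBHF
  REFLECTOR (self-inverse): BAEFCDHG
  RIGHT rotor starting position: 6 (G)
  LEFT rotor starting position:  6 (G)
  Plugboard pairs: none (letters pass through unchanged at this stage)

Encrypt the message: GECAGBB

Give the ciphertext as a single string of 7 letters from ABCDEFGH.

Answer: FAGBBFA

Derivation:
Char 1 ('G'): step: R->7, L=6; G->plug->G->R->F->L->C->refl->E->L'->D->R'->F->plug->F
Char 2 ('E'): step: R->0, L->7 (L advanced); E->plug->E->R->C->L->D->refl->F->L'->F->R'->A->plug->A
Char 3 ('C'): step: R->1, L=7; C->plug->C->R->C->L->D->refl->F->L'->F->R'->G->plug->G
Char 4 ('A'): step: R->2, L=7; A->plug->A->R->G->L->C->refl->E->L'->B->R'->B->plug->B
Char 5 ('G'): step: R->3, L=7; G->plug->G->R->E->L->B->refl->A->L'->H->R'->B->plug->B
Char 6 ('B'): step: R->4, L=7; B->plug->B->R->A->L->G->refl->H->L'->D->R'->F->plug->F
Char 7 ('B'): step: R->5, L=7; B->plug->B->R->E->L->B->refl->A->L'->H->R'->A->plug->A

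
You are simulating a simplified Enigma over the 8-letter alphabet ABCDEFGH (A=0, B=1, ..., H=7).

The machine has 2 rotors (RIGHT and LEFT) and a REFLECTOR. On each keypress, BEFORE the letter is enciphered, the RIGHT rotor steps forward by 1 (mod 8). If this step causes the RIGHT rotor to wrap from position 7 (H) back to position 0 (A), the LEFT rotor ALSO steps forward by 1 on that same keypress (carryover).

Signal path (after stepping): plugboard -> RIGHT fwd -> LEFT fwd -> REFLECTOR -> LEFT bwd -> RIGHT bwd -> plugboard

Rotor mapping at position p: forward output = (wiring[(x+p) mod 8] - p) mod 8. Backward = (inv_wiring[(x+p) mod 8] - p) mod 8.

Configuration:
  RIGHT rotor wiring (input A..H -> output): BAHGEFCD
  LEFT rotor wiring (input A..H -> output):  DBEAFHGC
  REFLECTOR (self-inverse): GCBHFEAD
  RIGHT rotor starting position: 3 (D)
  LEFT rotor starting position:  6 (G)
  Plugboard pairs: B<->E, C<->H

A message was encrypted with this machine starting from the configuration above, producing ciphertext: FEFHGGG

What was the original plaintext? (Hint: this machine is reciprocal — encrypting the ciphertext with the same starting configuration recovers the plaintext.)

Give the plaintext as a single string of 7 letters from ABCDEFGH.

Char 1 ('F'): step: R->4, L=6; F->plug->F->R->E->L->G->refl->A->L'->A->R'->A->plug->A
Char 2 ('E'): step: R->5, L=6; E->plug->B->R->F->L->C->refl->B->L'->H->R'->H->plug->C
Char 3 ('F'): step: R->6, L=6; F->plug->F->R->A->L->A->refl->G->L'->E->R'->A->plug->A
Char 4 ('H'): step: R->7, L=6; H->plug->C->R->B->L->E->refl->F->L'->C->R'->B->plug->E
Char 5 ('G'): step: R->0, L->7 (L advanced); G->plug->G->R->C->L->C->refl->B->L'->E->R'->E->plug->B
Char 6 ('G'): step: R->1, L=7; G->plug->G->R->C->L->C->refl->B->L'->E->R'->E->plug->B
Char 7 ('G'): step: R->2, L=7; G->plug->G->R->H->L->H->refl->D->L'->A->R'->E->plug->B

Answer: ACAEBBB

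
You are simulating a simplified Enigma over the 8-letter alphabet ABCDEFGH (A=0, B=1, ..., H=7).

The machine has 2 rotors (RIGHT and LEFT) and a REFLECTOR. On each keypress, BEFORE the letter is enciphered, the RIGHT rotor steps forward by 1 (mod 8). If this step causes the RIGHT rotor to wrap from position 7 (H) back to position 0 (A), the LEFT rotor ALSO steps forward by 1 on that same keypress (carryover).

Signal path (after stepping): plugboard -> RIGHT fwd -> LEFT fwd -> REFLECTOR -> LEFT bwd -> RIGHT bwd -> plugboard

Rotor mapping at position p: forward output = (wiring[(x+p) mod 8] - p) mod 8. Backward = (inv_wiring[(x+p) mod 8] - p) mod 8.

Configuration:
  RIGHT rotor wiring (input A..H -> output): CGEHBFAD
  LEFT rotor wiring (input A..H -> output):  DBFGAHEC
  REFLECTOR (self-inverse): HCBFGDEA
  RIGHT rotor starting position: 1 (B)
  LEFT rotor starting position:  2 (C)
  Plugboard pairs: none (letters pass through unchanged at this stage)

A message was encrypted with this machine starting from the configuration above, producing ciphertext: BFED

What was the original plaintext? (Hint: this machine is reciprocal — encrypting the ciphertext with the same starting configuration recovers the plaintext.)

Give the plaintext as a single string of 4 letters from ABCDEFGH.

Char 1 ('B'): step: R->2, L=2; B->plug->B->R->F->L->A->refl->H->L'->H->R'->C->plug->C
Char 2 ('F'): step: R->3, L=2; F->plug->F->R->H->L->H->refl->A->L'->F->R'->D->plug->D
Char 3 ('E'): step: R->4, L=2; E->plug->E->R->G->L->B->refl->C->L'->E->R'->C->plug->C
Char 4 ('D'): step: R->5, L=2; D->plug->D->R->F->L->A->refl->H->L'->H->R'->F->plug->F

Answer: CDCF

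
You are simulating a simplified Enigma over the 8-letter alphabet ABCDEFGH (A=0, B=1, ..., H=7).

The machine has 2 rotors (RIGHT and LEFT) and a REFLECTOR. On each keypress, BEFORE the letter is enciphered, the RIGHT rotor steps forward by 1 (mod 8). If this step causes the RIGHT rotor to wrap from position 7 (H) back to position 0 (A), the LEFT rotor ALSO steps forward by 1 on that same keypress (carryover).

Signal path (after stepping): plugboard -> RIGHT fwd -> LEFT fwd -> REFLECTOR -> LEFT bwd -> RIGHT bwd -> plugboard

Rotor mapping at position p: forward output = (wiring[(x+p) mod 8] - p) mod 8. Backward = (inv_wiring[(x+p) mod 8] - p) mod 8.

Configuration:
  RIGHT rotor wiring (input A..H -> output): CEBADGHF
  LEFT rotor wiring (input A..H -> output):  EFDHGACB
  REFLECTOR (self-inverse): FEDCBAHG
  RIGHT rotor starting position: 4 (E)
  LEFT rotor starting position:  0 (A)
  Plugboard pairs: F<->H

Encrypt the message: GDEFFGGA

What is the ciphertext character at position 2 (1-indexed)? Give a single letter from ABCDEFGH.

Char 1 ('G'): step: R->5, L=0; G->plug->G->R->D->L->H->refl->G->L'->E->R'->F->plug->H
Char 2 ('D'): step: R->6, L=0; D->plug->D->R->G->L->C->refl->D->L'->C->R'->F->plug->H

H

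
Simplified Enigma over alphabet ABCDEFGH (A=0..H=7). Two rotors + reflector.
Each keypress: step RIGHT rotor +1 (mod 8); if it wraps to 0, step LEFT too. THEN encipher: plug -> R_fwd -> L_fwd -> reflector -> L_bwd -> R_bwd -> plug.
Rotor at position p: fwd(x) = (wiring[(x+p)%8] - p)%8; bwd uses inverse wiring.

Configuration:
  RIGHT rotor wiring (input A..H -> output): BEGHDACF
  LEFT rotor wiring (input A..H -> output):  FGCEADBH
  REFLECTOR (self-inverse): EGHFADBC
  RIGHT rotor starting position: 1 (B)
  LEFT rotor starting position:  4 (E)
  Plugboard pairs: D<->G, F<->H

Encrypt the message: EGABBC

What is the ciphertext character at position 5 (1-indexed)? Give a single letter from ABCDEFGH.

Char 1 ('E'): step: R->2, L=4; E->plug->E->R->A->L->E->refl->A->L'->H->R'->G->plug->D
Char 2 ('G'): step: R->3, L=4; G->plug->D->R->H->L->A->refl->E->L'->A->R'->B->plug->B
Char 3 ('A'): step: R->4, L=4; A->plug->A->R->H->L->A->refl->E->L'->A->R'->F->plug->H
Char 4 ('B'): step: R->5, L=4; B->plug->B->R->F->L->C->refl->H->L'->B->R'->F->plug->H
Char 5 ('B'): step: R->6, L=4; B->plug->B->R->H->L->A->refl->E->L'->A->R'->E->plug->E

E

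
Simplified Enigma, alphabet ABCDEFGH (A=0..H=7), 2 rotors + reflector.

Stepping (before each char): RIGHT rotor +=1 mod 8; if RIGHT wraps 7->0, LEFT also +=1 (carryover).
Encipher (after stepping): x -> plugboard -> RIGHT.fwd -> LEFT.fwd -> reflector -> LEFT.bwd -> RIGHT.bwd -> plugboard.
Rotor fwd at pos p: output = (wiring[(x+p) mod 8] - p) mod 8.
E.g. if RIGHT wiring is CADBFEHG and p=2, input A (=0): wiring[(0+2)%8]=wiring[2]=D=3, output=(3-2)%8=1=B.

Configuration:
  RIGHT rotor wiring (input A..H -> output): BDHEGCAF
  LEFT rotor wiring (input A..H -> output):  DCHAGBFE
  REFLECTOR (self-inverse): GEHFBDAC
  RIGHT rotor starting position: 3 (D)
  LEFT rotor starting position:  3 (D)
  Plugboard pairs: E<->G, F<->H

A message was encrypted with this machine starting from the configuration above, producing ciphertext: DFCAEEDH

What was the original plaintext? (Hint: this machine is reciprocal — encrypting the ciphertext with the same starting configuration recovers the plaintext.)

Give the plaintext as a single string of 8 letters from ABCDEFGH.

Answer: FCHEDFCA

Derivation:
Char 1 ('D'): step: R->4, L=3; D->plug->D->R->B->L->D->refl->F->L'->A->R'->H->plug->F
Char 2 ('F'): step: R->5, L=3; F->plug->H->R->B->L->D->refl->F->L'->A->R'->C->plug->C
Char 3 ('C'): step: R->6, L=3; C->plug->C->R->D->L->C->refl->H->L'->G->R'->F->plug->H
Char 4 ('A'): step: R->7, L=3; A->plug->A->R->G->L->H->refl->C->L'->D->R'->G->plug->E
Char 5 ('E'): step: R->0, L->4 (L advanced); E->plug->G->R->A->L->C->refl->H->L'->E->R'->D->plug->D
Char 6 ('E'): step: R->1, L=4; E->plug->G->R->E->L->H->refl->C->L'->A->R'->H->plug->F
Char 7 ('D'): step: R->2, L=4; D->plug->D->R->A->L->C->refl->H->L'->E->R'->C->plug->C
Char 8 ('H'): step: R->3, L=4; H->plug->F->R->G->L->D->refl->F->L'->B->R'->A->plug->A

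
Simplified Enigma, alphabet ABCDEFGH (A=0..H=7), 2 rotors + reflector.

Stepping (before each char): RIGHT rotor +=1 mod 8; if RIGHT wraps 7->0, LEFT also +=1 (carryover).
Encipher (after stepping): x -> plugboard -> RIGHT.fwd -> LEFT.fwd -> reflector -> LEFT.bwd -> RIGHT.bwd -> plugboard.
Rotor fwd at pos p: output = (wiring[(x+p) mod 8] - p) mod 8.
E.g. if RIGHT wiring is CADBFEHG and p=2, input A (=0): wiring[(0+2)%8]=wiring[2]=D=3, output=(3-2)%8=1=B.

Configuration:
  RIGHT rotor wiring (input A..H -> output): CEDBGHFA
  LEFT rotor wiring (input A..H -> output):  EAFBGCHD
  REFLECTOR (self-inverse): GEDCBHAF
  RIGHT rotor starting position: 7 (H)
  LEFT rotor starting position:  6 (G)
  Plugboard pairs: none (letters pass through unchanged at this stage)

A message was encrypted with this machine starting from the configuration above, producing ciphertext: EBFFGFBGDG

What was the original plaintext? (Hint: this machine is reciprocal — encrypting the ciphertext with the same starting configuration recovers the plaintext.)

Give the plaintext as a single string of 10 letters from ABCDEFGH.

Char 1 ('E'): step: R->0, L->7 (L advanced); E->plug->E->R->G->L->D->refl->C->L'->E->R'->B->plug->B
Char 2 ('B'): step: R->1, L=7; B->plug->B->R->C->L->B->refl->E->L'->A->R'->C->plug->C
Char 3 ('F'): step: R->2, L=7; F->plug->F->R->G->L->D->refl->C->L'->E->R'->C->plug->C
Char 4 ('F'): step: R->3, L=7; F->plug->F->R->H->L->A->refl->G->L'->D->R'->B->plug->B
Char 5 ('G'): step: R->4, L=7; G->plug->G->R->H->L->A->refl->G->L'->D->R'->B->plug->B
Char 6 ('F'): step: R->5, L=7; F->plug->F->R->G->L->D->refl->C->L'->E->R'->G->plug->G
Char 7 ('B'): step: R->6, L=7; B->plug->B->R->C->L->B->refl->E->L'->A->R'->G->plug->G
Char 8 ('G'): step: R->7, L=7; G->plug->G->R->A->L->E->refl->B->L'->C->R'->E->plug->E
Char 9 ('D'): step: R->0, L->0 (L advanced); D->plug->D->R->B->L->A->refl->G->L'->E->R'->B->plug->B
Char 10 ('G'): step: R->1, L=0; G->plug->G->R->H->L->D->refl->C->L'->F->R'->D->plug->D

Answer: BCCBBGGEBD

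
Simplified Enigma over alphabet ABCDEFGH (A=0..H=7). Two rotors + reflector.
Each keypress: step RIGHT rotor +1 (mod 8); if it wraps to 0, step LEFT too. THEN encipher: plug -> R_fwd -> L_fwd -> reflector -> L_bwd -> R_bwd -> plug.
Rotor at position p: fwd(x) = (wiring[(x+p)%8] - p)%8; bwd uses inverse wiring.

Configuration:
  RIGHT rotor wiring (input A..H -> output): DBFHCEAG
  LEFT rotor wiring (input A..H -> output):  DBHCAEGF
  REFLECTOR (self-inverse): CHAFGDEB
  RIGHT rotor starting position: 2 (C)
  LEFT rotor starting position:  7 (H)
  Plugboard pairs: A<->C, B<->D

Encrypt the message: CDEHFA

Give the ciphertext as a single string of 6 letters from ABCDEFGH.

Answer: GGBGAH

Derivation:
Char 1 ('C'): step: R->3, L=7; C->plug->A->R->E->L->D->refl->F->L'->G->R'->G->plug->G
Char 2 ('D'): step: R->4, L=7; D->plug->B->R->A->L->G->refl->E->L'->B->R'->G->plug->G
Char 3 ('E'): step: R->5, L=7; E->plug->E->R->E->L->D->refl->F->L'->G->R'->D->plug->B
Char 4 ('H'): step: R->6, L=7; H->plug->H->R->G->L->F->refl->D->L'->E->R'->G->plug->G
Char 5 ('F'): step: R->7, L=7; F->plug->F->R->D->L->A->refl->C->L'->C->R'->C->plug->A
Char 6 ('A'): step: R->0, L->0 (L advanced); A->plug->C->R->F->L->E->refl->G->L'->G->R'->H->plug->H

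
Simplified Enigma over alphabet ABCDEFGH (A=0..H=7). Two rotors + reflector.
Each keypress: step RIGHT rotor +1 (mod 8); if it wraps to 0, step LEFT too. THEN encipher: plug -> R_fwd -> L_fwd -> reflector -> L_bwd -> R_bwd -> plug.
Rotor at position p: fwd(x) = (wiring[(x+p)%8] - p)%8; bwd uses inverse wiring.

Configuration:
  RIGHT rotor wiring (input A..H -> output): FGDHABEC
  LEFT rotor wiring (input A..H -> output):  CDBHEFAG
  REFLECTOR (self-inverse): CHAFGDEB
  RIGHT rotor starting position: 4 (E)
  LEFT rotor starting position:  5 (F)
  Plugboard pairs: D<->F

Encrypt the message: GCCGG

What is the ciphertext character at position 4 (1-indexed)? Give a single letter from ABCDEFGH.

Char 1 ('G'): step: R->5, L=5; G->plug->G->R->C->L->B->refl->H->L'->H->R'->B->plug->B
Char 2 ('C'): step: R->6, L=5; C->plug->C->R->H->L->H->refl->B->L'->C->R'->G->plug->G
Char 3 ('C'): step: R->7, L=5; C->plug->C->R->H->L->H->refl->B->L'->C->R'->G->plug->G
Char 4 ('G'): step: R->0, L->6 (L advanced); G->plug->G->R->E->L->D->refl->F->L'->D->R'->C->plug->C

C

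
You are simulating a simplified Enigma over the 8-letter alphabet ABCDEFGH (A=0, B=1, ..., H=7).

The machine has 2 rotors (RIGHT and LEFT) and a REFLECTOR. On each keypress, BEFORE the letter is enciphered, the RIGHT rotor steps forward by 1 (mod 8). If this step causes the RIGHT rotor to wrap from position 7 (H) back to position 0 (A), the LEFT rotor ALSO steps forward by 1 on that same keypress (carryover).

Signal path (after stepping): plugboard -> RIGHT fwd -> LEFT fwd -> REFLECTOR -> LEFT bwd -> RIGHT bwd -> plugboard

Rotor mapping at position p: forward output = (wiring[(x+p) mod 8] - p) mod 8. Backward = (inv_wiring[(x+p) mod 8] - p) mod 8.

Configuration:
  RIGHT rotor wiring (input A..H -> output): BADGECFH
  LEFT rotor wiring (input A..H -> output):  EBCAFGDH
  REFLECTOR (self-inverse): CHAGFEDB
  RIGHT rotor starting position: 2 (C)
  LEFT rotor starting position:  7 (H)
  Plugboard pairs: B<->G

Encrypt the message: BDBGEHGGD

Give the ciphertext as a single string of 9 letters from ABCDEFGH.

Char 1 ('B'): step: R->3, L=7; B->plug->G->R->F->L->G->refl->D->L'->D->R'->A->plug->A
Char 2 ('D'): step: R->4, L=7; D->plug->D->R->D->L->D->refl->G->L'->F->R'->E->plug->E
Char 3 ('B'): step: R->5, L=7; B->plug->G->R->B->L->F->refl->E->L'->H->R'->H->plug->H
Char 4 ('G'): step: R->6, L=7; G->plug->B->R->B->L->F->refl->E->L'->H->R'->A->plug->A
Char 5 ('E'): step: R->7, L=7; E->plug->E->R->H->L->E->refl->F->L'->B->R'->C->plug->C
Char 6 ('H'): step: R->0, L->0 (L advanced); H->plug->H->R->H->L->H->refl->B->L'->B->R'->A->plug->A
Char 7 ('G'): step: R->1, L=0; G->plug->B->R->C->L->C->refl->A->L'->D->R'->D->plug->D
Char 8 ('G'): step: R->2, L=0; G->plug->B->R->E->L->F->refl->E->L'->A->R'->D->plug->D
Char 9 ('D'): step: R->3, L=0; D->plug->D->R->C->L->C->refl->A->L'->D->R'->A->plug->A

Answer: AEHACADDA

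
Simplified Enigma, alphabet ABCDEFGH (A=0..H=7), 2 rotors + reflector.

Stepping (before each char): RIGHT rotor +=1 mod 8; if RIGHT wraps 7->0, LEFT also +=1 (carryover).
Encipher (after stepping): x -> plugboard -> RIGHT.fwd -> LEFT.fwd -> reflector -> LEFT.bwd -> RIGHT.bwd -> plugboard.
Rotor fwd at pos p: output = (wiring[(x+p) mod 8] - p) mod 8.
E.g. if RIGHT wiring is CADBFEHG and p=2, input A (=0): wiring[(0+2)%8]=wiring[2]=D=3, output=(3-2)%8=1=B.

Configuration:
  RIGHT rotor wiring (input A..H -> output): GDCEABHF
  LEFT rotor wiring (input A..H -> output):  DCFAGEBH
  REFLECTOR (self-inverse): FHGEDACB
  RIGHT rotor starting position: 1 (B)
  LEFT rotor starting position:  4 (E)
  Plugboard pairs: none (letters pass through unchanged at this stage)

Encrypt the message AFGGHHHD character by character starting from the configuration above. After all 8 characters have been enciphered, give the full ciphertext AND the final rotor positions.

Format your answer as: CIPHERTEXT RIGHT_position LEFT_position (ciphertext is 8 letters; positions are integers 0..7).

Char 1 ('A'): step: R->2, L=4; A->plug->A->R->A->L->C->refl->G->L'->F->R'->E->plug->E
Char 2 ('F'): step: R->3, L=4; F->plug->F->R->D->L->D->refl->E->L'->H->R'->H->plug->H
Char 3 ('G'): step: R->4, L=4; G->plug->G->R->G->L->B->refl->H->L'->E->R'->A->plug->A
Char 4 ('G'): step: R->5, L=4; G->plug->G->R->H->L->E->refl->D->L'->D->R'->H->plug->H
Char 5 ('H'): step: R->6, L=4; H->plug->H->R->D->L->D->refl->E->L'->H->R'->B->plug->B
Char 6 ('H'): step: R->7, L=4; H->plug->H->R->A->L->C->refl->G->L'->F->R'->E->plug->E
Char 7 ('H'): step: R->0, L->5 (L advanced); H->plug->H->R->F->L->A->refl->F->L'->E->R'->D->plug->D
Char 8 ('D'): step: R->1, L=5; D->plug->D->R->H->L->B->refl->H->L'->A->R'->E->plug->E
Final: ciphertext=EHAHBEDE, RIGHT=1, LEFT=5

Answer: EHAHBEDE 1 5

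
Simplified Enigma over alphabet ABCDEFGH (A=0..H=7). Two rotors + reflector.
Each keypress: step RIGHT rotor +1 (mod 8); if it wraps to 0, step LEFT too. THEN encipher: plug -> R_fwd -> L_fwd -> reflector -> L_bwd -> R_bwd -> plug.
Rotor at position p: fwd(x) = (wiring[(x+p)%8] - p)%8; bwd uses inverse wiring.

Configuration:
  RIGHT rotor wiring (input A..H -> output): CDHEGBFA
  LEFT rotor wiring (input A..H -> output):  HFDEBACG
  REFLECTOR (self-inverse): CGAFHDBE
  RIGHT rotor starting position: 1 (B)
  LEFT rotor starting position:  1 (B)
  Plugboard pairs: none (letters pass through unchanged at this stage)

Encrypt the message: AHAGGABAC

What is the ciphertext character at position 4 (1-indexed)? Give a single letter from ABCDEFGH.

Char 1 ('A'): step: R->2, L=1; A->plug->A->R->F->L->B->refl->G->L'->H->R'->D->plug->D
Char 2 ('H'): step: R->3, L=1; H->plug->H->R->E->L->H->refl->E->L'->A->R'->G->plug->G
Char 3 ('A'): step: R->4, L=1; A->plug->A->R->C->L->D->refl->F->L'->G->R'->E->plug->E
Char 4 ('G'): step: R->5, L=1; G->plug->G->R->H->L->G->refl->B->L'->F->R'->D->plug->D

D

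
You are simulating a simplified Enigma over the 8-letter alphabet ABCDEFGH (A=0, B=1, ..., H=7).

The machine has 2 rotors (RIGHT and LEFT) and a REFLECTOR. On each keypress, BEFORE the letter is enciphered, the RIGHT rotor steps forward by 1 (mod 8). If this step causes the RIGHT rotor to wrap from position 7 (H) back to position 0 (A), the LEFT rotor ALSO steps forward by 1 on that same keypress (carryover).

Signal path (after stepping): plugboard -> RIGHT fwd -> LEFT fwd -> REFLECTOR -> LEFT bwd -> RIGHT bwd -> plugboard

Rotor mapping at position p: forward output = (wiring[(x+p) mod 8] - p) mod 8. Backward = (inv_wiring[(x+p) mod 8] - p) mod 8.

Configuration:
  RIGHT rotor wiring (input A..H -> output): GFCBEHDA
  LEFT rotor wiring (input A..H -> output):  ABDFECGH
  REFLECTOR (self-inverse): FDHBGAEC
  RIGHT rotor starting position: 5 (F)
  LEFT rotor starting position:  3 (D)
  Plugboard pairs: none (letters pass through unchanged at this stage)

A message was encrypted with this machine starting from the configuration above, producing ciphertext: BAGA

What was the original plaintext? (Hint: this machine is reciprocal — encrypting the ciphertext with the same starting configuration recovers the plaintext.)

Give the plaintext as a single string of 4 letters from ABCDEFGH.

Char 1 ('B'): step: R->6, L=3; B->plug->B->R->C->L->H->refl->C->L'->A->R'->C->plug->C
Char 2 ('A'): step: R->7, L=3; A->plug->A->R->B->L->B->refl->D->L'->D->R'->D->plug->D
Char 3 ('G'): step: R->0, L->4 (L advanced); G->plug->G->R->D->L->D->refl->B->L'->H->R'->F->plug->F
Char 4 ('A'): step: R->1, L=4; A->plug->A->R->E->L->E->refl->G->L'->B->R'->B->plug->B

Answer: CDFB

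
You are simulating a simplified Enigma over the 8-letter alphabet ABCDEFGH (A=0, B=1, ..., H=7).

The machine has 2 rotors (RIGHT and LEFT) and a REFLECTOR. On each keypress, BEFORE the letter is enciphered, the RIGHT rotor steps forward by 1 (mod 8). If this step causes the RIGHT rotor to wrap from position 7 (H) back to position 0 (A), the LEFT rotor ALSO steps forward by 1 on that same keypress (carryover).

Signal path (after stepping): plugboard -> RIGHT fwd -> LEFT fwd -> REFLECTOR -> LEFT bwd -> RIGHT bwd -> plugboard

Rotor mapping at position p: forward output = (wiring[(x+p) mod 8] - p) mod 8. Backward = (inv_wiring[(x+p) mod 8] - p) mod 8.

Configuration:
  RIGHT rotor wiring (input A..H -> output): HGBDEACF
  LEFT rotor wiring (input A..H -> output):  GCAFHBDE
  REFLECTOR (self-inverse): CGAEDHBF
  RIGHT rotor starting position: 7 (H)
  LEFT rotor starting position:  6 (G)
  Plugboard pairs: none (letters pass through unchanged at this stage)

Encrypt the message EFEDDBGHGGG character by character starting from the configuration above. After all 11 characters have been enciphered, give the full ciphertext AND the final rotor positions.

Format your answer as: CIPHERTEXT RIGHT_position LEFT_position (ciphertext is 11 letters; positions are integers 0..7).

Char 1 ('E'): step: R->0, L->7 (L advanced); E->plug->E->R->E->L->G->refl->B->L'->D->R'->D->plug->D
Char 2 ('F'): step: R->1, L=7; F->plug->F->R->B->L->H->refl->F->L'->A->R'->B->plug->B
Char 3 ('E'): step: R->2, L=7; E->plug->E->R->A->L->F->refl->H->L'->B->R'->B->plug->B
Char 4 ('D'): step: R->3, L=7; D->plug->D->R->H->L->E->refl->D->L'->C->R'->E->plug->E
Char 5 ('D'): step: R->4, L=7; D->plug->D->R->B->L->H->refl->F->L'->A->R'->A->plug->A
Char 6 ('B'): step: R->5, L=7; B->plug->B->R->F->L->A->refl->C->L'->G->R'->G->plug->G
Char 7 ('G'): step: R->6, L=7; G->plug->G->R->G->L->C->refl->A->L'->F->R'->F->plug->F
Char 8 ('H'): step: R->7, L=7; H->plug->H->R->D->L->B->refl->G->L'->E->R'->E->plug->E
Char 9 ('G'): step: R->0, L->0 (L advanced); G->plug->G->R->C->L->A->refl->C->L'->B->R'->C->plug->C
Char 10 ('G'): step: R->1, L=0; G->plug->G->R->E->L->H->refl->F->L'->D->R'->D->plug->D
Char 11 ('G'): step: R->2, L=0; G->plug->G->R->F->L->B->refl->G->L'->A->R'->E->plug->E
Final: ciphertext=DBBEAGFECDE, RIGHT=2, LEFT=0

Answer: DBBEAGFECDE 2 0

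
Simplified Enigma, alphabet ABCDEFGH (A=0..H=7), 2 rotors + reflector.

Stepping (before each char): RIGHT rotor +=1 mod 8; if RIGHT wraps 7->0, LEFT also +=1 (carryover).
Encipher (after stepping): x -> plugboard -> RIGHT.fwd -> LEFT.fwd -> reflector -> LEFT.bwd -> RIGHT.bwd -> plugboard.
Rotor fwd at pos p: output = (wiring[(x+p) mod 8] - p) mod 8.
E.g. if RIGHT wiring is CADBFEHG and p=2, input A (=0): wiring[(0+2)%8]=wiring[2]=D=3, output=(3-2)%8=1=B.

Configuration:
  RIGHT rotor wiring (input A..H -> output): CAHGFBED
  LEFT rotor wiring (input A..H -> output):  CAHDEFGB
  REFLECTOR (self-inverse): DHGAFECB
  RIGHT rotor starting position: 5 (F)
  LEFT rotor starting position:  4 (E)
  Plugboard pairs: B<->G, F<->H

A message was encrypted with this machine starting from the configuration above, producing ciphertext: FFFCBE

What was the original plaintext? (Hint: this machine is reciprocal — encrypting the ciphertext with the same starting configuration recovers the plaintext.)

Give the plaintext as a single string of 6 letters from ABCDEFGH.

Answer: GGAGGF

Derivation:
Char 1 ('F'): step: R->6, L=4; F->plug->H->R->D->L->F->refl->E->L'->F->R'->B->plug->G
Char 2 ('F'): step: R->7, L=4; F->plug->H->R->F->L->E->refl->F->L'->D->R'->B->plug->G
Char 3 ('F'): step: R->0, L->5 (L advanced); F->plug->H->R->D->L->F->refl->E->L'->C->R'->A->plug->A
Char 4 ('C'): step: R->1, L=5; C->plug->C->R->F->L->C->refl->G->L'->G->R'->B->plug->G
Char 5 ('B'): step: R->2, L=5; B->plug->G->R->A->L->A->refl->D->L'->E->R'->B->plug->G
Char 6 ('E'): step: R->3, L=5; E->plug->E->R->A->L->A->refl->D->L'->E->R'->H->plug->F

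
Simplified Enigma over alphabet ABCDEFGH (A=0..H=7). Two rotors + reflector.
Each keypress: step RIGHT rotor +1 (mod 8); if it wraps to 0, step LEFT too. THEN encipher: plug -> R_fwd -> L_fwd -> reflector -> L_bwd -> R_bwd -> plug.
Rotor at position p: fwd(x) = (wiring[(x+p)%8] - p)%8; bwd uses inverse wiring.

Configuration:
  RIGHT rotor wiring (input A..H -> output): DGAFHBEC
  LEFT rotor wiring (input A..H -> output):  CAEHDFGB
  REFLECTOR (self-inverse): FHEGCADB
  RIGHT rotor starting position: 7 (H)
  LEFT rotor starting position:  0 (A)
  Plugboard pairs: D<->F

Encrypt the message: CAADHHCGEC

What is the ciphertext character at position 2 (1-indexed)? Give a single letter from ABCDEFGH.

Char 1 ('C'): step: R->0, L->1 (L advanced); C->plug->C->R->A->L->H->refl->B->L'->H->R'->E->plug->E
Char 2 ('A'): step: R->1, L=1; A->plug->A->R->F->L->F->refl->A->L'->G->R'->D->plug->F

F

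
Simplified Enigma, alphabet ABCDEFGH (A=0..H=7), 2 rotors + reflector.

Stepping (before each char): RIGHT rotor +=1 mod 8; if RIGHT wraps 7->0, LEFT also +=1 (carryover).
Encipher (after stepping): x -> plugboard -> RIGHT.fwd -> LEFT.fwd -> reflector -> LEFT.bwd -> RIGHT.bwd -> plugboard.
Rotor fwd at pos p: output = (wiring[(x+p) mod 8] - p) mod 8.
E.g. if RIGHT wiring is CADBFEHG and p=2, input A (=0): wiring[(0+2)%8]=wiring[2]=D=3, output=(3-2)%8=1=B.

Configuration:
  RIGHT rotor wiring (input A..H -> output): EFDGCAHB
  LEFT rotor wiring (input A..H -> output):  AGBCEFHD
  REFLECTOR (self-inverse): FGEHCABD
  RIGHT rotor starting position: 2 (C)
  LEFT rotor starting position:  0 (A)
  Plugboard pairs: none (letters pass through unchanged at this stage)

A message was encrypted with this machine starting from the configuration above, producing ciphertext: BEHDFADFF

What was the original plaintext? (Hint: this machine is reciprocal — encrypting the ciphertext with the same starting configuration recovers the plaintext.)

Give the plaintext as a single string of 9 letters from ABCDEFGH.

Answer: EDECDDGHH

Derivation:
Char 1 ('B'): step: R->3, L=0; B->plug->B->R->H->L->D->refl->H->L'->G->R'->E->plug->E
Char 2 ('E'): step: R->4, L=0; E->plug->E->R->A->L->A->refl->F->L'->F->R'->D->plug->D
Char 3 ('H'): step: R->5, L=0; H->plug->H->R->F->L->F->refl->A->L'->A->R'->E->plug->E
Char 4 ('D'): step: R->6, L=0; D->plug->D->R->H->L->D->refl->H->L'->G->R'->C->plug->C
Char 5 ('F'): step: R->7, L=0; F->plug->F->R->D->L->C->refl->E->L'->E->R'->D->plug->D
Char 6 ('A'): step: R->0, L->1 (L advanced); A->plug->A->R->E->L->E->refl->C->L'->G->R'->D->plug->D
Char 7 ('D'): step: R->1, L=1; D->plug->D->R->B->L->A->refl->F->L'->A->R'->G->plug->G
Char 8 ('F'): step: R->2, L=1; F->plug->F->R->H->L->H->refl->D->L'->D->R'->H->plug->H
Char 9 ('F'): step: R->3, L=1; F->plug->F->R->B->L->A->refl->F->L'->A->R'->H->plug->H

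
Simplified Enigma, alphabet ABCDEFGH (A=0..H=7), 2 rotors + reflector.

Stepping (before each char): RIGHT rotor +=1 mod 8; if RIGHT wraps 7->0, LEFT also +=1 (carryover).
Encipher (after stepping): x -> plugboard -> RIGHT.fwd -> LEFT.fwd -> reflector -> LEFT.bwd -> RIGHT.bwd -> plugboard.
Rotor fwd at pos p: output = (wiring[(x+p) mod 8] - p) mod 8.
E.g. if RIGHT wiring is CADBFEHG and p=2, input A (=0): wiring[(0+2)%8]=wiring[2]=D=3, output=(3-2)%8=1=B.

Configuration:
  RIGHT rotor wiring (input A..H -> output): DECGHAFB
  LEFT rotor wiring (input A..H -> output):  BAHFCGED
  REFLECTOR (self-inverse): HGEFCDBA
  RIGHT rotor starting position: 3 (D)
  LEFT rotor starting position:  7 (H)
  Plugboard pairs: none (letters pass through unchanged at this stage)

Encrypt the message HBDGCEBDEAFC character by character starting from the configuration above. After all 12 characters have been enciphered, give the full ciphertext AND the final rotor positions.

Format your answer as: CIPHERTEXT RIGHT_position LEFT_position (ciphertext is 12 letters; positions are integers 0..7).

Answer: BGBFHADGAECF 7 0

Derivation:
Char 1 ('H'): step: R->4, L=7; H->plug->H->R->C->L->B->refl->G->L'->E->R'->B->plug->B
Char 2 ('B'): step: R->5, L=7; B->plug->B->R->A->L->E->refl->C->L'->B->R'->G->plug->G
Char 3 ('D'): step: R->6, L=7; D->plug->D->R->G->L->H->refl->A->L'->D->R'->B->plug->B
Char 4 ('G'): step: R->7, L=7; G->plug->G->R->B->L->C->refl->E->L'->A->R'->F->plug->F
Char 5 ('C'): step: R->0, L->0 (L advanced); C->plug->C->R->C->L->H->refl->A->L'->B->R'->H->plug->H
Char 6 ('E'): step: R->1, L=0; E->plug->E->R->H->L->D->refl->F->L'->D->R'->A->plug->A
Char 7 ('B'): step: R->2, L=0; B->plug->B->R->E->L->C->refl->E->L'->G->R'->D->plug->D
Char 8 ('D'): step: R->3, L=0; D->plug->D->R->C->L->H->refl->A->L'->B->R'->G->plug->G
Char 9 ('E'): step: R->4, L=0; E->plug->E->R->H->L->D->refl->F->L'->D->R'->A->plug->A
Char 10 ('A'): step: R->5, L=0; A->plug->A->R->D->L->F->refl->D->L'->H->R'->E->plug->E
Char 11 ('F'): step: R->6, L=0; F->plug->F->R->A->L->B->refl->G->L'->F->R'->C->plug->C
Char 12 ('C'): step: R->7, L=0; C->plug->C->R->F->L->G->refl->B->L'->A->R'->F->plug->F
Final: ciphertext=BGBFHADGAECF, RIGHT=7, LEFT=0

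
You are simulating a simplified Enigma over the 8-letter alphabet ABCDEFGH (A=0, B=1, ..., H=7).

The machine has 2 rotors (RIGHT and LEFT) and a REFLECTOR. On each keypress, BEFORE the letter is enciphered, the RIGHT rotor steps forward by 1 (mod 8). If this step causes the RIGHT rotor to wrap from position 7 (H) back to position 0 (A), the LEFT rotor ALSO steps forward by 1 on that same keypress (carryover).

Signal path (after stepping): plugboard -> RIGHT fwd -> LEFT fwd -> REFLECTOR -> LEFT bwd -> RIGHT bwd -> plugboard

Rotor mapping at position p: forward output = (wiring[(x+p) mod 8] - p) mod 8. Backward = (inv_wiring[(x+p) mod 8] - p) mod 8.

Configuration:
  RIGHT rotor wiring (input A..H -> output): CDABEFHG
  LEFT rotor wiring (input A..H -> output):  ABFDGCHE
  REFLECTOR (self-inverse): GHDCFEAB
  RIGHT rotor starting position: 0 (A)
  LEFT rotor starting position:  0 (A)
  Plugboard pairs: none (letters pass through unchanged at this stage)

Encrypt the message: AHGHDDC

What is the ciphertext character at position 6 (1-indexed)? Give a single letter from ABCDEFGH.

Char 1 ('A'): step: R->1, L=0; A->plug->A->R->C->L->F->refl->E->L'->H->R'->B->plug->B
Char 2 ('H'): step: R->2, L=0; H->plug->H->R->B->L->B->refl->H->L'->G->R'->A->plug->A
Char 3 ('G'): step: R->3, L=0; G->plug->G->R->A->L->A->refl->G->L'->E->R'->D->plug->D
Char 4 ('H'): step: R->4, L=0; H->plug->H->R->F->L->C->refl->D->L'->D->R'->C->plug->C
Char 5 ('D'): step: R->5, L=0; D->plug->D->R->F->L->C->refl->D->L'->D->R'->F->plug->F
Char 6 ('D'): step: R->6, L=0; D->plug->D->R->F->L->C->refl->D->L'->D->R'->F->plug->F

F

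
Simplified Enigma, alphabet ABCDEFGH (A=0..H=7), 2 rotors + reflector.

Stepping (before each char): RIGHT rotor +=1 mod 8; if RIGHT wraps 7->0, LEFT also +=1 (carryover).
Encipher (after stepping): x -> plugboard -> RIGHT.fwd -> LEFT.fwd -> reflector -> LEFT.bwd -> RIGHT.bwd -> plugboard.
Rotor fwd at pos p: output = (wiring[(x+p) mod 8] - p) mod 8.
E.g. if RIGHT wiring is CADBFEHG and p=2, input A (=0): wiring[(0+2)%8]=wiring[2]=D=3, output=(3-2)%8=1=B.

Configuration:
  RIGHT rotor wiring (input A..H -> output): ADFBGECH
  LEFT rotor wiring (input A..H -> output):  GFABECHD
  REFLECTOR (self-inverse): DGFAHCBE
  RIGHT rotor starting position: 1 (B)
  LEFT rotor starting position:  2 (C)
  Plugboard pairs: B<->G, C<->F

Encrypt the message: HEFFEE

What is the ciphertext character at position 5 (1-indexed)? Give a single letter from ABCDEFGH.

Char 1 ('H'): step: R->2, L=2; H->plug->H->R->B->L->H->refl->E->L'->G->R'->G->plug->B
Char 2 ('E'): step: R->3, L=2; E->plug->E->R->E->L->F->refl->C->L'->C->R'->H->plug->H
Char 3 ('F'): step: R->4, L=2; F->plug->C->R->G->L->E->refl->H->L'->B->R'->G->plug->B
Char 4 ('F'): step: R->5, L=2; F->plug->C->R->C->L->C->refl->F->L'->E->R'->G->plug->B
Char 5 ('E'): step: R->6, L=2; E->plug->E->R->H->L->D->refl->A->L'->D->R'->F->plug->C

C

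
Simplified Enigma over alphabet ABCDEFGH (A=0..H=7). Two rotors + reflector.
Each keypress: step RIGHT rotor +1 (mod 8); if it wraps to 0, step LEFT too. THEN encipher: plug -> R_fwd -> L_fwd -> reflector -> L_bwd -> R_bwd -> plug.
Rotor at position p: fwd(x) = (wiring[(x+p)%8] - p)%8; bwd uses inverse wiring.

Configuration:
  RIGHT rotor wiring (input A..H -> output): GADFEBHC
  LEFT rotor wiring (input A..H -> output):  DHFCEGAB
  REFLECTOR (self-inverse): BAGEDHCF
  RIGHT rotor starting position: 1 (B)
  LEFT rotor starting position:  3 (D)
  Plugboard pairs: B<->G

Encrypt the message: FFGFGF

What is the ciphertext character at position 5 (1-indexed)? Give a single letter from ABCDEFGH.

Char 1 ('F'): step: R->2, L=3; F->plug->F->R->A->L->H->refl->F->L'->D->R'->B->plug->G
Char 2 ('F'): step: R->3, L=3; F->plug->F->R->D->L->F->refl->H->L'->A->R'->H->plug->H
Char 3 ('G'): step: R->4, L=3; G->plug->B->R->F->L->A->refl->B->L'->B->R'->H->plug->H
Char 4 ('F'): step: R->5, L=3; F->plug->F->R->G->L->E->refl->D->L'->C->R'->B->plug->G
Char 5 ('G'): step: R->6, L=3; G->plug->B->R->E->L->G->refl->C->L'->H->R'->F->plug->F

F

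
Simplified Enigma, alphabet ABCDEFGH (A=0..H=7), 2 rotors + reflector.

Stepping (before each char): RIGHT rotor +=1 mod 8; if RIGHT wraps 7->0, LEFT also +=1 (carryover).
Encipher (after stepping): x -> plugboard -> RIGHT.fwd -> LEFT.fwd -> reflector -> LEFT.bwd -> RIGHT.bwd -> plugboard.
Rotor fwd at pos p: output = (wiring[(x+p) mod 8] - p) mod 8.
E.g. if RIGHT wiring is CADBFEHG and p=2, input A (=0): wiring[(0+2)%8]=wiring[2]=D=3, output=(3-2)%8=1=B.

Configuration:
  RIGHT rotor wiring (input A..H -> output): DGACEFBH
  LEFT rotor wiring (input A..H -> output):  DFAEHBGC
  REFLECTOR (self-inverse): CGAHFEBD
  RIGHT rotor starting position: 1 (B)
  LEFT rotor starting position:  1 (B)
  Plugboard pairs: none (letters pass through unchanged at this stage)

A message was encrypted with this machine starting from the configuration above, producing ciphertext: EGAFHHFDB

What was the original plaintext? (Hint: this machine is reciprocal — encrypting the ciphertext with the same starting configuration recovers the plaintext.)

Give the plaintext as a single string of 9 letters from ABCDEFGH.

Answer: HDCDFDGBA

Derivation:
Char 1 ('E'): step: R->2, L=1; E->plug->E->R->H->L->C->refl->A->L'->E->R'->H->plug->H
Char 2 ('G'): step: R->3, L=1; G->plug->G->R->D->L->G->refl->B->L'->G->R'->D->plug->D
Char 3 ('A'): step: R->4, L=1; A->plug->A->R->A->L->E->refl->F->L'->F->R'->C->plug->C
Char 4 ('F'): step: R->5, L=1; F->plug->F->R->D->L->G->refl->B->L'->G->R'->D->plug->D
Char 5 ('H'): step: R->6, L=1; H->plug->H->R->H->L->C->refl->A->L'->E->R'->F->plug->F
Char 6 ('H'): step: R->7, L=1; H->plug->H->R->C->L->D->refl->H->L'->B->R'->D->plug->D
Char 7 ('F'): step: R->0, L->2 (L advanced); F->plug->F->R->F->L->A->refl->C->L'->B->R'->G->plug->G
Char 8 ('D'): step: R->1, L=2; D->plug->D->R->D->L->H->refl->D->L'->H->R'->B->plug->B
Char 9 ('B'): step: R->2, L=2; B->plug->B->R->A->L->G->refl->B->L'->G->R'->A->plug->A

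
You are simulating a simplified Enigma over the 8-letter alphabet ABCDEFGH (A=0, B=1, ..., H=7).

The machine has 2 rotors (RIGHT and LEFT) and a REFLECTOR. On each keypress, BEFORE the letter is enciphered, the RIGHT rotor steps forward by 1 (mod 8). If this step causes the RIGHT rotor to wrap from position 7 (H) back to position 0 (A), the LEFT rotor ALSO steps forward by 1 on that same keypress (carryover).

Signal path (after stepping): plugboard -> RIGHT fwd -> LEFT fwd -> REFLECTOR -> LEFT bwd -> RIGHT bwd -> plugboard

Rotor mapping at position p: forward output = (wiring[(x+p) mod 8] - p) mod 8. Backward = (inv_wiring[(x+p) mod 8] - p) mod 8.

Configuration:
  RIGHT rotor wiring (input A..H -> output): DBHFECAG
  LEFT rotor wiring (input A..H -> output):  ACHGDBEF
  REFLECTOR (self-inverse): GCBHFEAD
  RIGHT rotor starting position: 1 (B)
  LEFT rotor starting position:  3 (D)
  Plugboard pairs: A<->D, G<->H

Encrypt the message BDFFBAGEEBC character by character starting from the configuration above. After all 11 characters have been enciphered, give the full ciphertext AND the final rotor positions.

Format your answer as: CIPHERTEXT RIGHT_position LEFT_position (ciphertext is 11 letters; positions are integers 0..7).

Char 1 ('B'): step: R->2, L=3; B->plug->B->R->D->L->B->refl->C->L'->E->R'->F->plug->F
Char 2 ('D'): step: R->3, L=3; D->plug->A->R->C->L->G->refl->A->L'->B->R'->B->plug->B
Char 3 ('F'): step: R->4, L=3; F->plug->F->R->F->L->F->refl->E->L'->H->R'->E->plug->E
Char 4 ('F'): step: R->5, L=3; F->plug->F->R->C->L->G->refl->A->L'->B->R'->C->plug->C
Char 5 ('B'): step: R->6, L=3; B->plug->B->R->A->L->D->refl->H->L'->G->R'->G->plug->H
Char 6 ('A'): step: R->7, L=3; A->plug->D->R->A->L->D->refl->H->L'->G->R'->E->plug->E
Char 7 ('G'): step: R->0, L->4 (L advanced); G->plug->H->R->G->L->D->refl->H->L'->A->R'->G->plug->H
Char 8 ('E'): step: R->1, L=4; E->plug->E->R->B->L->F->refl->E->L'->E->R'->C->plug->C
Char 9 ('E'): step: R->2, L=4; E->plug->E->R->G->L->D->refl->H->L'->A->R'->D->plug->A
Char 10 ('B'): step: R->3, L=4; B->plug->B->R->B->L->F->refl->E->L'->E->R'->H->plug->G
Char 11 ('C'): step: R->4, L=4; C->plug->C->R->E->L->E->refl->F->L'->B->R'->H->plug->G
Final: ciphertext=FBECHEHCAGG, RIGHT=4, LEFT=4

Answer: FBECHEHCAGG 4 4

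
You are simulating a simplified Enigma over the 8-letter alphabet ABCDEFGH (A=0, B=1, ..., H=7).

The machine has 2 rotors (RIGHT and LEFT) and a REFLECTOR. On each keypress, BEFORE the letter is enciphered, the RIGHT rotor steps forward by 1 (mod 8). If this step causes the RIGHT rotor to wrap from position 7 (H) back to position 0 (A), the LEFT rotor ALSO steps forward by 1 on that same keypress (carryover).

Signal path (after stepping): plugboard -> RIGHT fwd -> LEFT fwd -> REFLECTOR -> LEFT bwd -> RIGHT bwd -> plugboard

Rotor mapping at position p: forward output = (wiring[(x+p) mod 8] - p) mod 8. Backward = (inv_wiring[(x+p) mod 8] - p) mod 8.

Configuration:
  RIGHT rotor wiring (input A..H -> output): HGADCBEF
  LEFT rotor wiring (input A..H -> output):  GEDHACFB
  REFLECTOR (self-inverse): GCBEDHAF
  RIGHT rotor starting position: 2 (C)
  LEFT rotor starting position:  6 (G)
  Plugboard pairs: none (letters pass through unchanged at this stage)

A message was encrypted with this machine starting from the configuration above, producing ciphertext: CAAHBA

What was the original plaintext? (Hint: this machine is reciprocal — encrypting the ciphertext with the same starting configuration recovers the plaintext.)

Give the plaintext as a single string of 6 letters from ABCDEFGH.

Answer: HBCEEG

Derivation:
Char 1 ('C'): step: R->3, L=6; C->plug->C->R->G->L->C->refl->B->L'->F->R'->H->plug->H
Char 2 ('A'): step: R->4, L=6; A->plug->A->R->G->L->C->refl->B->L'->F->R'->B->plug->B
Char 3 ('A'): step: R->5, L=6; A->plug->A->R->E->L->F->refl->H->L'->A->R'->C->plug->C
Char 4 ('H'): step: R->6, L=6; H->plug->H->R->D->L->G->refl->A->L'->C->R'->E->plug->E
Char 5 ('B'): step: R->7, L=6; B->plug->B->R->A->L->H->refl->F->L'->E->R'->E->plug->E
Char 6 ('A'): step: R->0, L->7 (L advanced); A->plug->A->R->H->L->G->refl->A->L'->E->R'->G->plug->G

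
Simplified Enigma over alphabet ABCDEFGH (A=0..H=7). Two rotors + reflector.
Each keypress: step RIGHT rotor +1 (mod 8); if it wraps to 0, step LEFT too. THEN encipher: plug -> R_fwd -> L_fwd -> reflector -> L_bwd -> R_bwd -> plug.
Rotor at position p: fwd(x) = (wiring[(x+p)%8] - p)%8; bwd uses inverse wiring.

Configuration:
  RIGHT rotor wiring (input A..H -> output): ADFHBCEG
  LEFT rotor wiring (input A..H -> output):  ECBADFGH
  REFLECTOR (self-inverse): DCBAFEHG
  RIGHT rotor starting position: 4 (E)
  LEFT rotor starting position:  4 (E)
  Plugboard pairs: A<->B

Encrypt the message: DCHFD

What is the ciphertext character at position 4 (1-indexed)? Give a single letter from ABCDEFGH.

Char 1 ('D'): step: R->5, L=4; D->plug->D->R->D->L->D->refl->A->L'->E->R'->H->plug->H
Char 2 ('C'): step: R->6, L=4; C->plug->C->R->C->L->C->refl->B->L'->B->R'->F->plug->F
Char 3 ('H'): step: R->7, L=4; H->plug->H->R->F->L->G->refl->H->L'->A->R'->E->plug->E
Char 4 ('F'): step: R->0, L->5 (L advanced); F->plug->F->R->C->L->C->refl->B->L'->B->R'->E->plug->E

E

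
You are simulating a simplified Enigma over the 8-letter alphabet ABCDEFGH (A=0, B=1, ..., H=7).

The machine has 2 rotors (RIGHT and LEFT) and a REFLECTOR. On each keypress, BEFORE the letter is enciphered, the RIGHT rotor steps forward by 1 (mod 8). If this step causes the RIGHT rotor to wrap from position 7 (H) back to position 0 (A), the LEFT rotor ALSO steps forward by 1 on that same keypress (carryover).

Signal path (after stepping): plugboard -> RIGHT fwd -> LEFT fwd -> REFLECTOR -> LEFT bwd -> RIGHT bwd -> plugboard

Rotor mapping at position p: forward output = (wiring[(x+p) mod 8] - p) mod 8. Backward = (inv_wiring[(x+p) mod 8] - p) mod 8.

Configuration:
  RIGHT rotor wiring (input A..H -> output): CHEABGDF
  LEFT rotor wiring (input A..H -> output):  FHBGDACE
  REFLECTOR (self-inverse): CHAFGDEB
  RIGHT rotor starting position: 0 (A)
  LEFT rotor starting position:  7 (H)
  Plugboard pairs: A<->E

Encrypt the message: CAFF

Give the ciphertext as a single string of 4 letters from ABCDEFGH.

Answer: DHDB

Derivation:
Char 1 ('C'): step: R->1, L=7; C->plug->C->R->H->L->D->refl->F->L'->A->R'->D->plug->D
Char 2 ('A'): step: R->2, L=7; A->plug->E->R->B->L->G->refl->E->L'->F->R'->H->plug->H
Char 3 ('F'): step: R->3, L=7; F->plug->F->R->H->L->D->refl->F->L'->A->R'->D->plug->D
Char 4 ('F'): step: R->4, L=7; F->plug->F->R->D->L->C->refl->A->L'->C->R'->B->plug->B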